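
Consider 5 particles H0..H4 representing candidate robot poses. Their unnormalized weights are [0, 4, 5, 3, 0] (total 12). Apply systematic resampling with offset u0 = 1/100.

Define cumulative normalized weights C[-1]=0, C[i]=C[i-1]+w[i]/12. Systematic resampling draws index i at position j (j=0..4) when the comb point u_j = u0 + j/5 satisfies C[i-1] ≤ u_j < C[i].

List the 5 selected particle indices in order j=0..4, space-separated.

1 1 2 2 3

C = [0, 1/3, 3/4, 1, 1]
j=0: u_0=1/100 ∈ [0, 1/3) → index 1
j=1: u_1=21/100 ∈ [0, 1/3) → index 1
j=2: u_2=41/100 ∈ [1/3, 3/4) → index 2
j=3: u_3=61/100 ∈ [1/3, 3/4) → index 2
j=4: u_4=81/100 ∈ [3/4, 1) → index 3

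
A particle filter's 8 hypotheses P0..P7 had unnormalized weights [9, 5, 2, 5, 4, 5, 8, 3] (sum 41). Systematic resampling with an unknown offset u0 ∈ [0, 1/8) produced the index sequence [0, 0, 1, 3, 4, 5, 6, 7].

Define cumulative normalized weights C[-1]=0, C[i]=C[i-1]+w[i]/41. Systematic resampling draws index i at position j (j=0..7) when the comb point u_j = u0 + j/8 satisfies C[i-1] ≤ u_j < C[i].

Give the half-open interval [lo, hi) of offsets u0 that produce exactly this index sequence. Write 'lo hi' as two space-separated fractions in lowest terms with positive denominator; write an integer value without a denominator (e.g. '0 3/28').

17/328 15/164

C = [9/41, 14/41, 16/41, 21/41, 25/41, 30/41, 38/41, 1]
j=0 picked index 0: u0 ∈ [0, 9/41)
j=1 picked index 0: u0 ∈ [-1/8, 31/328)
j=2 picked index 1: u0 ∈ [-5/164, 15/164)
j=3 picked index 3: u0 ∈ [5/328, 45/328)
j=4 picked index 4: u0 ∈ [1/82, 9/82)
j=5 picked index 5: u0 ∈ [-5/328, 35/328)
j=6 picked index 6: u0 ∈ [-3/164, 29/164)
j=7 picked index 7: u0 ∈ [17/328, 1/8)
intersection: [17/328, 15/164)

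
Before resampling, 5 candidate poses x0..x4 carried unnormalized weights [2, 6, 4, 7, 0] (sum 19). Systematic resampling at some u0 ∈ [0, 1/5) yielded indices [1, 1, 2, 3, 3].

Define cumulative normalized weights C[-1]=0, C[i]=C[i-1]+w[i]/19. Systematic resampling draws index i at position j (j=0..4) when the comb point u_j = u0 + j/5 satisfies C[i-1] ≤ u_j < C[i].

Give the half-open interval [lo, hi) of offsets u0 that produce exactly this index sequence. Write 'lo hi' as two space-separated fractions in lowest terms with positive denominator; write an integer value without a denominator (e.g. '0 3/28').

2/19 1/5

C = [2/19, 8/19, 12/19, 1, 1]
j=0 picked index 1: u0 ∈ [2/19, 8/19)
j=1 picked index 1: u0 ∈ [-9/95, 21/95)
j=2 picked index 2: u0 ∈ [2/95, 22/95)
j=3 picked index 3: u0 ∈ [3/95, 2/5)
j=4 picked index 3: u0 ∈ [-16/95, 1/5)
intersection: [2/19, 1/5)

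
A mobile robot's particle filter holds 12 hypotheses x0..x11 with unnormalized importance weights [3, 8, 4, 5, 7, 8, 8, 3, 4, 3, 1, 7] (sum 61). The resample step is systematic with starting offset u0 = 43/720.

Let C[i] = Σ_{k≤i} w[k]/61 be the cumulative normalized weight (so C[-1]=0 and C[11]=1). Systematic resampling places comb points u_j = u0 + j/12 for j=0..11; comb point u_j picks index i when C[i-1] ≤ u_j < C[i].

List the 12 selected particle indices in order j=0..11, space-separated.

C = [3/61, 11/61, 15/61, 20/61, 27/61, 35/61, 43/61, 46/61, 50/61, 53/61, 54/61, 1]
j=0: u_0=43/720 ∈ [3/61, 11/61) → index 1
j=1: u_1=103/720 ∈ [3/61, 11/61) → index 1
j=2: u_2=163/720 ∈ [11/61, 15/61) → index 2
j=3: u_3=223/720 ∈ [15/61, 20/61) → index 3
j=4: u_4=283/720 ∈ [20/61, 27/61) → index 4
j=5: u_5=343/720 ∈ [27/61, 35/61) → index 5
j=6: u_6=403/720 ∈ [27/61, 35/61) → index 5
j=7: u_7=463/720 ∈ [35/61, 43/61) → index 6
j=8: u_8=523/720 ∈ [43/61, 46/61) → index 7
j=9: u_9=583/720 ∈ [46/61, 50/61) → index 8
j=10: u_10=643/720 ∈ [54/61, 1) → index 11
j=11: u_11=703/720 ∈ [54/61, 1) → index 11

1 1 2 3 4 5 5 6 7 8 11 11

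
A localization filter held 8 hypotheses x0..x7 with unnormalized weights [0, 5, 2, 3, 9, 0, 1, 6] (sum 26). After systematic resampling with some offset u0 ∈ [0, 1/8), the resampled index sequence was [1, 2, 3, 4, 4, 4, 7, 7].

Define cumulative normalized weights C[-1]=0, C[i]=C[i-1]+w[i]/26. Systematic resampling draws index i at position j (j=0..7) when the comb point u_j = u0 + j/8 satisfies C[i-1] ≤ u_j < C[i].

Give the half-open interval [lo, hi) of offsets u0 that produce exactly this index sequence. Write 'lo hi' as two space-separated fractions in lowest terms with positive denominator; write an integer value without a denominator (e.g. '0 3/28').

C = [0, 5/26, 7/26, 5/13, 19/26, 19/26, 10/13, 1]
j=0 picked index 1: u0 ∈ [0, 5/26)
j=1 picked index 2: u0 ∈ [7/104, 15/104)
j=2 picked index 3: u0 ∈ [1/52, 7/52)
j=3 picked index 4: u0 ∈ [1/104, 37/104)
j=4 picked index 4: u0 ∈ [-3/26, 3/13)
j=5 picked index 4: u0 ∈ [-25/104, 11/104)
j=6 picked index 7: u0 ∈ [1/52, 1/4)
j=7 picked index 7: u0 ∈ [-11/104, 1/8)
intersection: [7/104, 11/104)

7/104 11/104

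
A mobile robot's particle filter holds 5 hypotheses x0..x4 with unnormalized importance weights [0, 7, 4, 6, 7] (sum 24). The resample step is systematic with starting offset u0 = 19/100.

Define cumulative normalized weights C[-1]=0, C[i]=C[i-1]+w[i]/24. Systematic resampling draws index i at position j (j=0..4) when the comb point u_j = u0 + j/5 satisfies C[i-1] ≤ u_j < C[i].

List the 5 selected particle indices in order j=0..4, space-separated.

1 2 3 4 4

C = [0, 7/24, 11/24, 17/24, 1]
j=0: u_0=19/100 ∈ [0, 7/24) → index 1
j=1: u_1=39/100 ∈ [7/24, 11/24) → index 2
j=2: u_2=59/100 ∈ [11/24, 17/24) → index 3
j=3: u_3=79/100 ∈ [17/24, 1) → index 4
j=4: u_4=99/100 ∈ [17/24, 1) → index 4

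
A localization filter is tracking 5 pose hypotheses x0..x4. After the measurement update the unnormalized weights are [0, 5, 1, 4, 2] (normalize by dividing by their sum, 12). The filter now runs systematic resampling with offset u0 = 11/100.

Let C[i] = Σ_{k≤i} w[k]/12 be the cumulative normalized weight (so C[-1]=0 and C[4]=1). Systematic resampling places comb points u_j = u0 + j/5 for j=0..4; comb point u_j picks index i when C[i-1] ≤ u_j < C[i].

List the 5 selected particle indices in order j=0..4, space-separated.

1 1 3 3 4

C = [0, 5/12, 1/2, 5/6, 1]
j=0: u_0=11/100 ∈ [0, 5/12) → index 1
j=1: u_1=31/100 ∈ [0, 5/12) → index 1
j=2: u_2=51/100 ∈ [1/2, 5/6) → index 3
j=3: u_3=71/100 ∈ [1/2, 5/6) → index 3
j=4: u_4=91/100 ∈ [5/6, 1) → index 4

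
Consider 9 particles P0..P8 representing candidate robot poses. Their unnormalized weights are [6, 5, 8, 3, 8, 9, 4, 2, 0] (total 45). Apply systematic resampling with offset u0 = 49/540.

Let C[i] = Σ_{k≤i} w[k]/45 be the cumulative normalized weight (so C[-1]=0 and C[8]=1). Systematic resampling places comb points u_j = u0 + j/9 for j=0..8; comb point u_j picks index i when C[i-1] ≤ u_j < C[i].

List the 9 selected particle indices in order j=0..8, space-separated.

0 1 2 3 4 4 5 6 7

C = [2/15, 11/45, 19/45, 22/45, 2/3, 13/15, 43/45, 1, 1]
j=0: u_0=49/540 ∈ [0, 2/15) → index 0
j=1: u_1=109/540 ∈ [2/15, 11/45) → index 1
j=2: u_2=169/540 ∈ [11/45, 19/45) → index 2
j=3: u_3=229/540 ∈ [19/45, 22/45) → index 3
j=4: u_4=289/540 ∈ [22/45, 2/3) → index 4
j=5: u_5=349/540 ∈ [22/45, 2/3) → index 4
j=6: u_6=409/540 ∈ [2/3, 13/15) → index 5
j=7: u_7=469/540 ∈ [13/15, 43/45) → index 6
j=8: u_8=529/540 ∈ [43/45, 1) → index 7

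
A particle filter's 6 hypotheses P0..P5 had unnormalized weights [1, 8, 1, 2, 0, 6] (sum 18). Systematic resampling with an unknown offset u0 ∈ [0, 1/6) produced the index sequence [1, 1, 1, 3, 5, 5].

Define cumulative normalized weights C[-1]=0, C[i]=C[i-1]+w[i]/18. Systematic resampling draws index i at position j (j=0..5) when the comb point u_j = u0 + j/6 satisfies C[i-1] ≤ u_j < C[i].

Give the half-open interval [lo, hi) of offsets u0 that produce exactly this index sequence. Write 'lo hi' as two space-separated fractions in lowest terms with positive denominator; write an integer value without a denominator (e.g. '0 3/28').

C = [1/18, 1/2, 5/9, 2/3, 2/3, 1]
j=0 picked index 1: u0 ∈ [1/18, 1/2)
j=1 picked index 1: u0 ∈ [-1/9, 1/3)
j=2 picked index 1: u0 ∈ [-5/18, 1/6)
j=3 picked index 3: u0 ∈ [1/18, 1/6)
j=4 picked index 5: u0 ∈ [0, 1/3)
j=5 picked index 5: u0 ∈ [-1/6, 1/6)
intersection: [1/18, 1/6)

1/18 1/6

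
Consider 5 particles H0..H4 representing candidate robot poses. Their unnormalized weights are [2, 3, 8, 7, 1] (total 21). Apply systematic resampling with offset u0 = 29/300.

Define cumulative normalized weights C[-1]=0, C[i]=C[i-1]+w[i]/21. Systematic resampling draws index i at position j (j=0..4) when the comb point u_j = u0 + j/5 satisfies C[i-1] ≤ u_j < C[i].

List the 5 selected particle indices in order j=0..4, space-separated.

1 2 2 3 3

C = [2/21, 5/21, 13/21, 20/21, 1]
j=0: u_0=29/300 ∈ [2/21, 5/21) → index 1
j=1: u_1=89/300 ∈ [5/21, 13/21) → index 2
j=2: u_2=149/300 ∈ [5/21, 13/21) → index 2
j=3: u_3=209/300 ∈ [13/21, 20/21) → index 3
j=4: u_4=269/300 ∈ [13/21, 20/21) → index 3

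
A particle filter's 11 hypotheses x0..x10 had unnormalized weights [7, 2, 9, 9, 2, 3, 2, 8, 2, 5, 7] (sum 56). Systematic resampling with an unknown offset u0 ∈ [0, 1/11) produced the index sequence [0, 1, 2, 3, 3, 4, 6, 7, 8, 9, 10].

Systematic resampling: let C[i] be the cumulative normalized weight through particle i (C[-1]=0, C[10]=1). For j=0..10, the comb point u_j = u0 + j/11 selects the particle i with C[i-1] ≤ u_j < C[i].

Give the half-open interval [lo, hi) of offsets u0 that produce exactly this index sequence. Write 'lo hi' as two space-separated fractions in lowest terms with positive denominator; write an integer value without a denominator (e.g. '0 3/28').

15/308 5/88

C = [1/8, 9/56, 9/28, 27/56, 29/56, 4/7, 17/28, 3/4, 11/14, 7/8, 1]
j=0 picked index 0: u0 ∈ [0, 1/8)
j=1 picked index 1: u0 ∈ [3/88, 43/616)
j=2 picked index 2: u0 ∈ [-13/616, 43/308)
j=3 picked index 3: u0 ∈ [15/308, 129/616)
j=4 picked index 3: u0 ∈ [-13/308, 73/616)
j=5 picked index 4: u0 ∈ [17/616, 39/616)
j=6 picked index 6: u0 ∈ [2/77, 19/308)
j=7 picked index 7: u0 ∈ [-9/308, 5/44)
j=8 picked index 8: u0 ∈ [1/44, 9/154)
j=9 picked index 9: u0 ∈ [-5/154, 5/88)
j=10 picked index 10: u0 ∈ [-3/88, 1/11)
intersection: [15/308, 5/88)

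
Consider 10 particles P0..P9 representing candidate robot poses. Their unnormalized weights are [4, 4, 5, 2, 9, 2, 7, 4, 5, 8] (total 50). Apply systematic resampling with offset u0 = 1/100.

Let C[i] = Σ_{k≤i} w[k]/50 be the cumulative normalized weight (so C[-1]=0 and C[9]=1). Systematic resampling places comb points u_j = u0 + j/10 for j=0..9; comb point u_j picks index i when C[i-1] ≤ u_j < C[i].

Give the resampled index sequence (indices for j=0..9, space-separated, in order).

C = [2/25, 4/25, 13/50, 3/10, 12/25, 13/25, 33/50, 37/50, 21/25, 1]
j=0: u_0=1/100 ∈ [0, 2/25) → index 0
j=1: u_1=11/100 ∈ [2/25, 4/25) → index 1
j=2: u_2=21/100 ∈ [4/25, 13/50) → index 2
j=3: u_3=31/100 ∈ [3/10, 12/25) → index 4
j=4: u_4=41/100 ∈ [3/10, 12/25) → index 4
j=5: u_5=51/100 ∈ [12/25, 13/25) → index 5
j=6: u_6=61/100 ∈ [13/25, 33/50) → index 6
j=7: u_7=71/100 ∈ [33/50, 37/50) → index 7
j=8: u_8=81/100 ∈ [37/50, 21/25) → index 8
j=9: u_9=91/100 ∈ [21/25, 1) → index 9

0 1 2 4 4 5 6 7 8 9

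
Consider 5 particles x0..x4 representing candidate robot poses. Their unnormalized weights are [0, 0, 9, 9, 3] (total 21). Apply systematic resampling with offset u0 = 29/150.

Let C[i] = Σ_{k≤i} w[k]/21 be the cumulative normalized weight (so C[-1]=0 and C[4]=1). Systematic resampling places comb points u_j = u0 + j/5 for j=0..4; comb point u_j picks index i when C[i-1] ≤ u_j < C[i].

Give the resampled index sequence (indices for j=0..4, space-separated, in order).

C = [0, 0, 3/7, 6/7, 1]
j=0: u_0=29/150 ∈ [0, 3/7) → index 2
j=1: u_1=59/150 ∈ [0, 3/7) → index 2
j=2: u_2=89/150 ∈ [3/7, 6/7) → index 3
j=3: u_3=119/150 ∈ [3/7, 6/7) → index 3
j=4: u_4=149/150 ∈ [6/7, 1) → index 4

2 2 3 3 4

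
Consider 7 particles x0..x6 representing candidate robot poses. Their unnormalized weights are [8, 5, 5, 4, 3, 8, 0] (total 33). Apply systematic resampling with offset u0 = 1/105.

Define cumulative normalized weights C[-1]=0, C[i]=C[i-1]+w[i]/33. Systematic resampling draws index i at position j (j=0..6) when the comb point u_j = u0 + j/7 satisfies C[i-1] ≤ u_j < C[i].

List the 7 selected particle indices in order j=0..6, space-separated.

0 0 1 2 3 4 5

C = [8/33, 13/33, 6/11, 2/3, 25/33, 1, 1]
j=0: u_0=1/105 ∈ [0, 8/33) → index 0
j=1: u_1=16/105 ∈ [0, 8/33) → index 0
j=2: u_2=31/105 ∈ [8/33, 13/33) → index 1
j=3: u_3=46/105 ∈ [13/33, 6/11) → index 2
j=4: u_4=61/105 ∈ [6/11, 2/3) → index 3
j=5: u_5=76/105 ∈ [2/3, 25/33) → index 4
j=6: u_6=13/15 ∈ [25/33, 1) → index 5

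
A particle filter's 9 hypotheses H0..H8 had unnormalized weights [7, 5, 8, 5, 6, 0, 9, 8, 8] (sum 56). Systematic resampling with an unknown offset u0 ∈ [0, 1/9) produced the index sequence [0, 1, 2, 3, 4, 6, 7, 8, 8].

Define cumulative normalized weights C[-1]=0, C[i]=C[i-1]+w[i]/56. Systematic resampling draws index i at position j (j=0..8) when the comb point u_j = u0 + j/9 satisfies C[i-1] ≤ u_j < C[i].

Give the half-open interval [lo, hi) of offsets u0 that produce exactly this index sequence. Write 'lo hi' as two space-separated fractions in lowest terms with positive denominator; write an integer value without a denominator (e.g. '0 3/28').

C = [1/8, 3/14, 5/14, 25/56, 31/56, 31/56, 5/7, 6/7, 1]
j=0 picked index 0: u0 ∈ [0, 1/8)
j=1 picked index 1: u0 ∈ [1/72, 13/126)
j=2 picked index 2: u0 ∈ [-1/126, 17/126)
j=3 picked index 3: u0 ∈ [1/42, 19/168)
j=4 picked index 4: u0 ∈ [1/504, 55/504)
j=5 picked index 6: u0 ∈ [-1/504, 10/63)
j=6 picked index 7: u0 ∈ [1/21, 4/21)
j=7 picked index 8: u0 ∈ [5/63, 2/9)
j=8 picked index 8: u0 ∈ [-2/63, 1/9)
intersection: [5/63, 13/126)

5/63 13/126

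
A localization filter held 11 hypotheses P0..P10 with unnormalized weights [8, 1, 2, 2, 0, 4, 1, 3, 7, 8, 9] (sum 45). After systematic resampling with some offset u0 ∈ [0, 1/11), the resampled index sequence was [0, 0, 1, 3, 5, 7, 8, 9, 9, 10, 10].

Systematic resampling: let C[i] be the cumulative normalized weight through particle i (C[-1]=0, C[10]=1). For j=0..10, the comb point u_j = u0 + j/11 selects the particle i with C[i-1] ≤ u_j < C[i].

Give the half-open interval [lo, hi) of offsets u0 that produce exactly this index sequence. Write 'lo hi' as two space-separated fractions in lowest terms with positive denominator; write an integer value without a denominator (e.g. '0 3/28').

C = [8/45, 1/5, 11/45, 13/45, 13/45, 17/45, 2/5, 7/15, 28/45, 4/5, 1]
j=0 picked index 0: u0 ∈ [0, 8/45)
j=1 picked index 0: u0 ∈ [-1/11, 43/495)
j=2 picked index 1: u0 ∈ [-2/495, 1/55)
j=3 picked index 3: u0 ∈ [-14/495, 8/495)
j=4 picked index 5: u0 ∈ [-37/495, 7/495)
j=5 picked index 7: u0 ∈ [-3/55, 2/165)
j=6 picked index 8: u0 ∈ [-13/165, 38/495)
j=7 picked index 9: u0 ∈ [-7/495, 9/55)
j=8 picked index 9: u0 ∈ [-52/495, 4/55)
j=9 picked index 10: u0 ∈ [-1/55, 2/11)
j=10 picked index 10: u0 ∈ [-6/55, 1/11)
intersection: [0, 2/165)

0 2/165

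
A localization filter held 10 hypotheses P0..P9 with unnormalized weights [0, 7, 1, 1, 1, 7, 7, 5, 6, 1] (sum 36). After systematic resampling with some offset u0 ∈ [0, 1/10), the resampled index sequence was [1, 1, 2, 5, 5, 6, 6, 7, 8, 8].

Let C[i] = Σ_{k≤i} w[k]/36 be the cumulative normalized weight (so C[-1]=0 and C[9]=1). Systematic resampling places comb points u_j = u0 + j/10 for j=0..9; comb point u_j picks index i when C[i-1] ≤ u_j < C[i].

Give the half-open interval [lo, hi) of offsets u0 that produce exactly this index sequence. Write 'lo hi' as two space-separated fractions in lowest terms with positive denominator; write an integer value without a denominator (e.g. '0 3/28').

1/180 1/45

C = [0, 7/36, 2/9, 1/4, 5/18, 17/36, 2/3, 29/36, 35/36, 1]
j=0 picked index 1: u0 ∈ [0, 7/36)
j=1 picked index 1: u0 ∈ [-1/10, 17/180)
j=2 picked index 2: u0 ∈ [-1/180, 1/45)
j=3 picked index 5: u0 ∈ [-1/45, 31/180)
j=4 picked index 5: u0 ∈ [-11/90, 13/180)
j=5 picked index 6: u0 ∈ [-1/36, 1/6)
j=6 picked index 6: u0 ∈ [-23/180, 1/15)
j=7 picked index 7: u0 ∈ [-1/30, 19/180)
j=8 picked index 8: u0 ∈ [1/180, 31/180)
j=9 picked index 8: u0 ∈ [-17/180, 13/180)
intersection: [1/180, 1/45)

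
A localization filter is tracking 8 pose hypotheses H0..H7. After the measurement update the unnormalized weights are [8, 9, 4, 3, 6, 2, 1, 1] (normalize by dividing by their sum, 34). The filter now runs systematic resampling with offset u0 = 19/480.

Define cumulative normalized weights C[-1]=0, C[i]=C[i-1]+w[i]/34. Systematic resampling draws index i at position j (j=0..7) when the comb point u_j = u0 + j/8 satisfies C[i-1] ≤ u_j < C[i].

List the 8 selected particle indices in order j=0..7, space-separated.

C = [4/17, 1/2, 21/34, 12/17, 15/17, 16/17, 33/34, 1]
j=0: u_0=19/480 ∈ [0, 4/17) → index 0
j=1: u_1=79/480 ∈ [0, 4/17) → index 0
j=2: u_2=139/480 ∈ [4/17, 1/2) → index 1
j=3: u_3=199/480 ∈ [4/17, 1/2) → index 1
j=4: u_4=259/480 ∈ [1/2, 21/34) → index 2
j=5: u_5=319/480 ∈ [21/34, 12/17) → index 3
j=6: u_6=379/480 ∈ [12/17, 15/17) → index 4
j=7: u_7=439/480 ∈ [15/17, 16/17) → index 5

0 0 1 1 2 3 4 5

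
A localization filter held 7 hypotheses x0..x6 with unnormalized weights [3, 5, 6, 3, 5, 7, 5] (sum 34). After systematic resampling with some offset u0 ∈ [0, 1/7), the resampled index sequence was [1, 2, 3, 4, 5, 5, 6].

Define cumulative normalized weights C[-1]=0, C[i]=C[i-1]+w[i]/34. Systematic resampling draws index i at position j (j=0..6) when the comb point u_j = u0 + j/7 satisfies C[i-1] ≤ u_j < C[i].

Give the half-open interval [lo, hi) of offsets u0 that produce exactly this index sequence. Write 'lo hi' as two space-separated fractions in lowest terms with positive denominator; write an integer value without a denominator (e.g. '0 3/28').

15/119 33/238

C = [3/34, 4/17, 7/17, 1/2, 11/17, 29/34, 1]
j=0 picked index 1: u0 ∈ [3/34, 4/17)
j=1 picked index 2: u0 ∈ [11/119, 32/119)
j=2 picked index 3: u0 ∈ [15/119, 3/14)
j=3 picked index 4: u0 ∈ [1/14, 26/119)
j=4 picked index 5: u0 ∈ [9/119, 67/238)
j=5 picked index 5: u0 ∈ [-8/119, 33/238)
j=6 picked index 6: u0 ∈ [-1/238, 1/7)
intersection: [15/119, 33/238)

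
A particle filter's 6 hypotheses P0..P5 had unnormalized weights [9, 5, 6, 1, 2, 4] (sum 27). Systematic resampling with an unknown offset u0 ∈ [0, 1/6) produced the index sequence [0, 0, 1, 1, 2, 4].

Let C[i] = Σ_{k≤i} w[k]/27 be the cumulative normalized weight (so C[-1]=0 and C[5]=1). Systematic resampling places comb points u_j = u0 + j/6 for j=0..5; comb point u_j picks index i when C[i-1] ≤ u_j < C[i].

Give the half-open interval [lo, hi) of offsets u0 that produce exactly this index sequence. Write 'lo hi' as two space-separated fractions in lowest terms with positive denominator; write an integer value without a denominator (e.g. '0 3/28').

0 1/54

C = [1/3, 14/27, 20/27, 7/9, 23/27, 1]
j=0 picked index 0: u0 ∈ [0, 1/3)
j=1 picked index 0: u0 ∈ [-1/6, 1/6)
j=2 picked index 1: u0 ∈ [0, 5/27)
j=3 picked index 1: u0 ∈ [-1/6, 1/54)
j=4 picked index 2: u0 ∈ [-4/27, 2/27)
j=5 picked index 4: u0 ∈ [-1/18, 1/54)
intersection: [0, 1/54)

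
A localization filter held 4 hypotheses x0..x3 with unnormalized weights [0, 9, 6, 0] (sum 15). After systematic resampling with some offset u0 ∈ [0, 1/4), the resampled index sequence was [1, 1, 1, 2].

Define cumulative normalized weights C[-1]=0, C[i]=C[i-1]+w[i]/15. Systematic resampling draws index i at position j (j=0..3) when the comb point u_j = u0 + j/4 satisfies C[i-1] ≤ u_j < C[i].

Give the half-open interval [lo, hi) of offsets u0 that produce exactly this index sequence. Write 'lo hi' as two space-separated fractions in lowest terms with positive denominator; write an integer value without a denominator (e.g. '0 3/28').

0 1/10

C = [0, 3/5, 1, 1]
j=0 picked index 1: u0 ∈ [0, 3/5)
j=1 picked index 1: u0 ∈ [-1/4, 7/20)
j=2 picked index 1: u0 ∈ [-1/2, 1/10)
j=3 picked index 2: u0 ∈ [-3/20, 1/4)
intersection: [0, 1/10)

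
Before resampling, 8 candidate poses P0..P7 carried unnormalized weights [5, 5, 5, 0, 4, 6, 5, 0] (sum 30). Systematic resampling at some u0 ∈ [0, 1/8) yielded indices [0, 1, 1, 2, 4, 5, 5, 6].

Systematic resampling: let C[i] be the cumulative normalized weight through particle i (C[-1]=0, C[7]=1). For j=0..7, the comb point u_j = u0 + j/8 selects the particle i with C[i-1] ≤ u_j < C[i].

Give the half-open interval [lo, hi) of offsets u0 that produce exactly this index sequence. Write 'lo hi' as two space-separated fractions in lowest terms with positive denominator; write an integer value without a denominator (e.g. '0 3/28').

1/24 1/12

C = [1/6, 1/3, 1/2, 1/2, 19/30, 5/6, 1, 1]
j=0 picked index 0: u0 ∈ [0, 1/6)
j=1 picked index 1: u0 ∈ [1/24, 5/24)
j=2 picked index 1: u0 ∈ [-1/12, 1/12)
j=3 picked index 2: u0 ∈ [-1/24, 1/8)
j=4 picked index 4: u0 ∈ [0, 2/15)
j=5 picked index 5: u0 ∈ [1/120, 5/24)
j=6 picked index 5: u0 ∈ [-7/60, 1/12)
j=7 picked index 6: u0 ∈ [-1/24, 1/8)
intersection: [1/24, 1/12)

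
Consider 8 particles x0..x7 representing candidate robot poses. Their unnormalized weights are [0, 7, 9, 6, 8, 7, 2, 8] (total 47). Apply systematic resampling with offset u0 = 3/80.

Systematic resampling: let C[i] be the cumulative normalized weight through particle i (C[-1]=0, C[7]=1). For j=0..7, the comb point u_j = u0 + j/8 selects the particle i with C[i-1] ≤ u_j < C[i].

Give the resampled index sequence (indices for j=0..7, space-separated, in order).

C = [0, 7/47, 16/47, 22/47, 30/47, 37/47, 39/47, 1]
j=0: u_0=3/80 ∈ [0, 7/47) → index 1
j=1: u_1=13/80 ∈ [7/47, 16/47) → index 2
j=2: u_2=23/80 ∈ [7/47, 16/47) → index 2
j=3: u_3=33/80 ∈ [16/47, 22/47) → index 3
j=4: u_4=43/80 ∈ [22/47, 30/47) → index 4
j=5: u_5=53/80 ∈ [30/47, 37/47) → index 5
j=6: u_6=63/80 ∈ [37/47, 39/47) → index 6
j=7: u_7=73/80 ∈ [39/47, 1) → index 7

1 2 2 3 4 5 6 7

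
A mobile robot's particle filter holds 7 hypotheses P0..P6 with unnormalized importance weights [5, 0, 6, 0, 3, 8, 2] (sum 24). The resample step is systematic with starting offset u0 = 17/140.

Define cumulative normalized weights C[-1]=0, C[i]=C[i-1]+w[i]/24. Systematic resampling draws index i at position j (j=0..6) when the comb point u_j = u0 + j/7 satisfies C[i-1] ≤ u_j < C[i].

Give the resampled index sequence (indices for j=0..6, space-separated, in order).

0 2 2 4 5 5 6

C = [5/24, 5/24, 11/24, 11/24, 7/12, 11/12, 1]
j=0: u_0=17/140 ∈ [0, 5/24) → index 0
j=1: u_1=37/140 ∈ [5/24, 11/24) → index 2
j=2: u_2=57/140 ∈ [5/24, 11/24) → index 2
j=3: u_3=11/20 ∈ [11/24, 7/12) → index 4
j=4: u_4=97/140 ∈ [7/12, 11/12) → index 5
j=5: u_5=117/140 ∈ [7/12, 11/12) → index 5
j=6: u_6=137/140 ∈ [11/12, 1) → index 6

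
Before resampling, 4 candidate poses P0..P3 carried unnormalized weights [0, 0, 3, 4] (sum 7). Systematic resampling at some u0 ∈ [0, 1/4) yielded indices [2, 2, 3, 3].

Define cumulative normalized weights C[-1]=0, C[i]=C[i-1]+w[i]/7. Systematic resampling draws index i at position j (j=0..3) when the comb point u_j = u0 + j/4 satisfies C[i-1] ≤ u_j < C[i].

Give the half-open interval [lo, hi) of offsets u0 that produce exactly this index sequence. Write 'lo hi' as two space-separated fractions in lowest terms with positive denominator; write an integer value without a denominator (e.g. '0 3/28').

C = [0, 0, 3/7, 1]
j=0 picked index 2: u0 ∈ [0, 3/7)
j=1 picked index 2: u0 ∈ [-1/4, 5/28)
j=2 picked index 3: u0 ∈ [-1/14, 1/2)
j=3 picked index 3: u0 ∈ [-9/28, 1/4)
intersection: [0, 5/28)

0 5/28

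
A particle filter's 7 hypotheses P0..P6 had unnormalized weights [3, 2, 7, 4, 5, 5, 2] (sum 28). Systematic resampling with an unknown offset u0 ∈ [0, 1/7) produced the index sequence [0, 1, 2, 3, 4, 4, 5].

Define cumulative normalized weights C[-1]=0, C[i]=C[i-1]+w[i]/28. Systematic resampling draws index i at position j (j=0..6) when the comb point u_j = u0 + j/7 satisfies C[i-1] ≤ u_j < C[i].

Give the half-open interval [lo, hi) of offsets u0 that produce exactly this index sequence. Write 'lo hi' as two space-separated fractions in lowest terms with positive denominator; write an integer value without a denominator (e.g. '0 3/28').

C = [3/28, 5/28, 3/7, 4/7, 3/4, 13/14, 1]
j=0 picked index 0: u0 ∈ [0, 3/28)
j=1 picked index 1: u0 ∈ [-1/28, 1/28)
j=2 picked index 2: u0 ∈ [-3/28, 1/7)
j=3 picked index 3: u0 ∈ [0, 1/7)
j=4 picked index 4: u0 ∈ [0, 5/28)
j=5 picked index 4: u0 ∈ [-1/7, 1/28)
j=6 picked index 5: u0 ∈ [-3/28, 1/14)
intersection: [0, 1/28)

0 1/28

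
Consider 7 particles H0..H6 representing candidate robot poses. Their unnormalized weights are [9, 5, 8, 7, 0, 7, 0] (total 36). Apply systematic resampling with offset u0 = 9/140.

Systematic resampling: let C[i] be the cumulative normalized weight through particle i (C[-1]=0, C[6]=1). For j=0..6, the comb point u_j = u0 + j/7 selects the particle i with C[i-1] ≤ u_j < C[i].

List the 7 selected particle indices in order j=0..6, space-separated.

C = [1/4, 7/18, 11/18, 29/36, 29/36, 1, 1]
j=0: u_0=9/140 ∈ [0, 1/4) → index 0
j=1: u_1=29/140 ∈ [0, 1/4) → index 0
j=2: u_2=7/20 ∈ [1/4, 7/18) → index 1
j=3: u_3=69/140 ∈ [7/18, 11/18) → index 2
j=4: u_4=89/140 ∈ [11/18, 29/36) → index 3
j=5: u_5=109/140 ∈ [11/18, 29/36) → index 3
j=6: u_6=129/140 ∈ [29/36, 1) → index 5

0 0 1 2 3 3 5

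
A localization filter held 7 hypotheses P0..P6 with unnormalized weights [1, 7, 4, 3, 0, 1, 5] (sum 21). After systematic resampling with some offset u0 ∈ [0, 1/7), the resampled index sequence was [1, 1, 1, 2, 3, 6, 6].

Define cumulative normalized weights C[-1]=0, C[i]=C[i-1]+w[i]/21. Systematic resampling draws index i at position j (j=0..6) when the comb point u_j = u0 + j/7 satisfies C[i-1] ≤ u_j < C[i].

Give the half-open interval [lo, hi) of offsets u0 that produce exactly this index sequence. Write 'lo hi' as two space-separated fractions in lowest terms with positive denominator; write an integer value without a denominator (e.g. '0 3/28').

1/21 2/21

C = [1/21, 8/21, 4/7, 5/7, 5/7, 16/21, 1]
j=0 picked index 1: u0 ∈ [1/21, 8/21)
j=1 picked index 1: u0 ∈ [-2/21, 5/21)
j=2 picked index 1: u0 ∈ [-5/21, 2/21)
j=3 picked index 2: u0 ∈ [-1/21, 1/7)
j=4 picked index 3: u0 ∈ [0, 1/7)
j=5 picked index 6: u0 ∈ [1/21, 2/7)
j=6 picked index 6: u0 ∈ [-2/21, 1/7)
intersection: [1/21, 2/21)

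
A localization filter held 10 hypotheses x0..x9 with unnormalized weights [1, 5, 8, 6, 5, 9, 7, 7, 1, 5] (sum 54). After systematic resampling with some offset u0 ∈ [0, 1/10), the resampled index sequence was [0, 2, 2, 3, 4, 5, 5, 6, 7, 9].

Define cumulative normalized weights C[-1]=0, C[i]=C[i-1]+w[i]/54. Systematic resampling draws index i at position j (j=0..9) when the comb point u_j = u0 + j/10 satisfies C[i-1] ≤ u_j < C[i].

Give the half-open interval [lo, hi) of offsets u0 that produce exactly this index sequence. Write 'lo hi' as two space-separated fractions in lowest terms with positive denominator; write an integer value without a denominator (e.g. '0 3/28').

1/90 1/54

C = [1/54, 1/9, 7/27, 10/27, 25/54, 17/27, 41/54, 8/9, 49/54, 1]
j=0 picked index 0: u0 ∈ [0, 1/54)
j=1 picked index 2: u0 ∈ [1/90, 43/270)
j=2 picked index 2: u0 ∈ [-4/45, 8/135)
j=3 picked index 3: u0 ∈ [-11/270, 19/270)
j=4 picked index 4: u0 ∈ [-4/135, 17/270)
j=5 picked index 5: u0 ∈ [-1/27, 7/54)
j=6 picked index 5: u0 ∈ [-37/270, 4/135)
j=7 picked index 6: u0 ∈ [-19/270, 8/135)
j=8 picked index 7: u0 ∈ [-11/270, 4/45)
j=9 picked index 9: u0 ∈ [1/135, 1/10)
intersection: [1/90, 1/54)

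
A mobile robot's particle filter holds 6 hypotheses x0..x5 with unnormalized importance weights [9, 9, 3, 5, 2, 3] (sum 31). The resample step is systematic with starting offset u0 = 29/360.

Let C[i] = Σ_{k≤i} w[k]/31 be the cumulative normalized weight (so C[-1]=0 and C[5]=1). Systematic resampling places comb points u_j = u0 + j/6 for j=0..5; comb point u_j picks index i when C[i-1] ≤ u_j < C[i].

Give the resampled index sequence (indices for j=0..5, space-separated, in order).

0 0 1 1 3 5

C = [9/31, 18/31, 21/31, 26/31, 28/31, 1]
j=0: u_0=29/360 ∈ [0, 9/31) → index 0
j=1: u_1=89/360 ∈ [0, 9/31) → index 0
j=2: u_2=149/360 ∈ [9/31, 18/31) → index 1
j=3: u_3=209/360 ∈ [9/31, 18/31) → index 1
j=4: u_4=269/360 ∈ [21/31, 26/31) → index 3
j=5: u_5=329/360 ∈ [28/31, 1) → index 5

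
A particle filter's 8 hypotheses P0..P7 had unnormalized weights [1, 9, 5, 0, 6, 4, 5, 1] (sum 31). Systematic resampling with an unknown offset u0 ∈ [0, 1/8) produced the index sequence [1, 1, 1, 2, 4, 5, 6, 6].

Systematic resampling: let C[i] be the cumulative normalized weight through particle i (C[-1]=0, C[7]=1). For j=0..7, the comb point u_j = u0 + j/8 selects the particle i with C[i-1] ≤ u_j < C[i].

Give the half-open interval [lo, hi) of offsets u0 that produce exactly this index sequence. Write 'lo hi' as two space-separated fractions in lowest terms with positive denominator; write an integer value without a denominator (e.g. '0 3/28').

7/124 9/124

C = [1/31, 10/31, 15/31, 15/31, 21/31, 25/31, 30/31, 1]
j=0 picked index 1: u0 ∈ [1/31, 10/31)
j=1 picked index 1: u0 ∈ [-23/248, 49/248)
j=2 picked index 1: u0 ∈ [-27/124, 9/124)
j=3 picked index 2: u0 ∈ [-13/248, 27/248)
j=4 picked index 4: u0 ∈ [-1/62, 11/62)
j=5 picked index 5: u0 ∈ [13/248, 45/248)
j=6 picked index 6: u0 ∈ [7/124, 27/124)
j=7 picked index 6: u0 ∈ [-17/248, 23/248)
intersection: [7/124, 9/124)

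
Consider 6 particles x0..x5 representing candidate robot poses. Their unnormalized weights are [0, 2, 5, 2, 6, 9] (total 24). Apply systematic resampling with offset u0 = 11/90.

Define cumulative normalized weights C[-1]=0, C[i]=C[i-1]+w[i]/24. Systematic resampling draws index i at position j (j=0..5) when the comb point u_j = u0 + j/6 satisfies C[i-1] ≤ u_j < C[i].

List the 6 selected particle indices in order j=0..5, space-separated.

2 2 4 4 5 5

C = [0, 1/12, 7/24, 3/8, 5/8, 1]
j=0: u_0=11/90 ∈ [1/12, 7/24) → index 2
j=1: u_1=13/45 ∈ [1/12, 7/24) → index 2
j=2: u_2=41/90 ∈ [3/8, 5/8) → index 4
j=3: u_3=28/45 ∈ [3/8, 5/8) → index 4
j=4: u_4=71/90 ∈ [5/8, 1) → index 5
j=5: u_5=43/45 ∈ [5/8, 1) → index 5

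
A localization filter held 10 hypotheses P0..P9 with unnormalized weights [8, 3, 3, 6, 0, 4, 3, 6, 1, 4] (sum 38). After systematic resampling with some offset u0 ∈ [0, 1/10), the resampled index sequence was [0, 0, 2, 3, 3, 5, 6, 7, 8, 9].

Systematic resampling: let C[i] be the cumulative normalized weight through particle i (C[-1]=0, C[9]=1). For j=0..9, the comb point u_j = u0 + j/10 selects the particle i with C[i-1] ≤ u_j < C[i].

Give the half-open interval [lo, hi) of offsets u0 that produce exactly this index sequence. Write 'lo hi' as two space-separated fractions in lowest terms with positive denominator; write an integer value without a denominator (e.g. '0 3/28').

17/190 9/95

C = [4/19, 11/38, 7/19, 10/19, 10/19, 12/19, 27/38, 33/38, 17/19, 1]
j=0 picked index 0: u0 ∈ [0, 4/19)
j=1 picked index 0: u0 ∈ [-1/10, 21/190)
j=2 picked index 2: u0 ∈ [17/190, 16/95)
j=3 picked index 3: u0 ∈ [13/190, 43/190)
j=4 picked index 3: u0 ∈ [-3/95, 12/95)
j=5 picked index 5: u0 ∈ [1/38, 5/38)
j=6 picked index 6: u0 ∈ [3/95, 21/190)
j=7 picked index 7: u0 ∈ [1/95, 16/95)
j=8 picked index 8: u0 ∈ [13/190, 9/95)
j=9 picked index 9: u0 ∈ [-1/190, 1/10)
intersection: [17/190, 9/95)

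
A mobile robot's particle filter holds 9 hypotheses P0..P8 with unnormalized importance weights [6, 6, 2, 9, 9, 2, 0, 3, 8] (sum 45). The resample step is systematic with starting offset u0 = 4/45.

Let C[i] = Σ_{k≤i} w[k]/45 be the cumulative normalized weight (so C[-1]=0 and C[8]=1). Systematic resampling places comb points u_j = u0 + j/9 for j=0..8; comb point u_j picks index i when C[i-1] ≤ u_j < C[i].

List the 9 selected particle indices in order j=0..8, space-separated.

0 1 3 3 4 4 7 8 8

C = [2/15, 4/15, 14/45, 23/45, 32/45, 34/45, 34/45, 37/45, 1]
j=0: u_0=4/45 ∈ [0, 2/15) → index 0
j=1: u_1=1/5 ∈ [2/15, 4/15) → index 1
j=2: u_2=14/45 ∈ [14/45, 23/45) → index 3
j=3: u_3=19/45 ∈ [14/45, 23/45) → index 3
j=4: u_4=8/15 ∈ [23/45, 32/45) → index 4
j=5: u_5=29/45 ∈ [23/45, 32/45) → index 4
j=6: u_6=34/45 ∈ [34/45, 37/45) → index 7
j=7: u_7=13/15 ∈ [37/45, 1) → index 8
j=8: u_8=44/45 ∈ [37/45, 1) → index 8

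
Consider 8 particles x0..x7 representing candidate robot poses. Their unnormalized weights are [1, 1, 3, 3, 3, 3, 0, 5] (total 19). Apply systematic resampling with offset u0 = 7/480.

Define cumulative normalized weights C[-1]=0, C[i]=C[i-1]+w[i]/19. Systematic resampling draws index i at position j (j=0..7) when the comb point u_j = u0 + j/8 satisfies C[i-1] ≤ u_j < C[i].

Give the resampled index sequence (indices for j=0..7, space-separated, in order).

0 2 3 3 4 5 7 7

C = [1/19, 2/19, 5/19, 8/19, 11/19, 14/19, 14/19, 1]
j=0: u_0=7/480 ∈ [0, 1/19) → index 0
j=1: u_1=67/480 ∈ [2/19, 5/19) → index 2
j=2: u_2=127/480 ∈ [5/19, 8/19) → index 3
j=3: u_3=187/480 ∈ [5/19, 8/19) → index 3
j=4: u_4=247/480 ∈ [8/19, 11/19) → index 4
j=5: u_5=307/480 ∈ [11/19, 14/19) → index 5
j=6: u_6=367/480 ∈ [14/19, 1) → index 7
j=7: u_7=427/480 ∈ [14/19, 1) → index 7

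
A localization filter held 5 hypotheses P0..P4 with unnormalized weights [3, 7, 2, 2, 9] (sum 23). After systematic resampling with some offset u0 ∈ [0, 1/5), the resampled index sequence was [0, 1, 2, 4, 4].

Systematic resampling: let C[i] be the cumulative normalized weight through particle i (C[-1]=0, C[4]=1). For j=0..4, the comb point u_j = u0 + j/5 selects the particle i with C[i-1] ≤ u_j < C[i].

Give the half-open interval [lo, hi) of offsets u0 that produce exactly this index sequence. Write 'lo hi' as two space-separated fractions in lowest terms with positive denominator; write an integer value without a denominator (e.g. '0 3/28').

C = [3/23, 10/23, 12/23, 14/23, 1]
j=0 picked index 0: u0 ∈ [0, 3/23)
j=1 picked index 1: u0 ∈ [-8/115, 27/115)
j=2 picked index 2: u0 ∈ [4/115, 14/115)
j=3 picked index 4: u0 ∈ [1/115, 2/5)
j=4 picked index 4: u0 ∈ [-22/115, 1/5)
intersection: [4/115, 14/115)

4/115 14/115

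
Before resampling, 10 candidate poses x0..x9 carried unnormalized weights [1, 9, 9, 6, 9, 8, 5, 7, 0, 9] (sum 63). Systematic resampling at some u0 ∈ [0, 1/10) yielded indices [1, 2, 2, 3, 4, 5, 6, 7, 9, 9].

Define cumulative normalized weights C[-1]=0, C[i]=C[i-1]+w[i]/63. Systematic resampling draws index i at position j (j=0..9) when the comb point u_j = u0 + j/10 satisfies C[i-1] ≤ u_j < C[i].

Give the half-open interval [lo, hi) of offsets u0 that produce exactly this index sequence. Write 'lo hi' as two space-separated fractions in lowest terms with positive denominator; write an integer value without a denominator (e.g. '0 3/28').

1/15 61/630

C = [1/63, 10/63, 19/63, 25/63, 34/63, 2/3, 47/63, 6/7, 6/7, 1]
j=0 picked index 1: u0 ∈ [1/63, 10/63)
j=1 picked index 2: u0 ∈ [37/630, 127/630)
j=2 picked index 2: u0 ∈ [-13/315, 32/315)
j=3 picked index 3: u0 ∈ [1/630, 61/630)
j=4 picked index 4: u0 ∈ [-1/315, 44/315)
j=5 picked index 5: u0 ∈ [5/126, 1/6)
j=6 picked index 6: u0 ∈ [1/15, 46/315)
j=7 picked index 7: u0 ∈ [29/630, 11/70)
j=8 picked index 9: u0 ∈ [2/35, 1/5)
j=9 picked index 9: u0 ∈ [-3/70, 1/10)
intersection: [1/15, 61/630)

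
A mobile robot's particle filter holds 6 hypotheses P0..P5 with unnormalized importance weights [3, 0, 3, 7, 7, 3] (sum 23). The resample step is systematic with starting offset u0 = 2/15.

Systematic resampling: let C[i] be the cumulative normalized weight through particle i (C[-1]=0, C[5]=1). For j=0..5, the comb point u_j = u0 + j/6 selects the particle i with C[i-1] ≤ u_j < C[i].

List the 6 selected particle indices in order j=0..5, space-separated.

2 3 3 4 4 5

C = [3/23, 3/23, 6/23, 13/23, 20/23, 1]
j=0: u_0=2/15 ∈ [3/23, 6/23) → index 2
j=1: u_1=3/10 ∈ [6/23, 13/23) → index 3
j=2: u_2=7/15 ∈ [6/23, 13/23) → index 3
j=3: u_3=19/30 ∈ [13/23, 20/23) → index 4
j=4: u_4=4/5 ∈ [13/23, 20/23) → index 4
j=5: u_5=29/30 ∈ [20/23, 1) → index 5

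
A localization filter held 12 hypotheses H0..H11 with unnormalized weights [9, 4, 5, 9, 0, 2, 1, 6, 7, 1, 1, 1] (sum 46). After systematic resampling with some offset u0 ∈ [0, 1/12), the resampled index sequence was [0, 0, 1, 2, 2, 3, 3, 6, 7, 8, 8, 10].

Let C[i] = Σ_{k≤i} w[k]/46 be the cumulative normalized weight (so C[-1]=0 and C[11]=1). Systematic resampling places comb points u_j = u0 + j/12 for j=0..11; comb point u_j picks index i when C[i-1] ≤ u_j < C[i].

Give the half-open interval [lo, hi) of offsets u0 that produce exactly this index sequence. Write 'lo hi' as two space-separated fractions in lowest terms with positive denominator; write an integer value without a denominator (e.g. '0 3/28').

13/276 4/69

C = [9/46, 13/46, 9/23, 27/46, 27/46, 29/46, 15/23, 18/23, 43/46, 22/23, 45/46, 1]
j=0 picked index 0: u0 ∈ [0, 9/46)
j=1 picked index 0: u0 ∈ [-1/12, 31/276)
j=2 picked index 1: u0 ∈ [2/69, 8/69)
j=3 picked index 2: u0 ∈ [3/92, 13/92)
j=4 picked index 2: u0 ∈ [-7/138, 4/69)
j=5 picked index 3: u0 ∈ [-7/276, 47/276)
j=6 picked index 3: u0 ∈ [-5/46, 2/23)
j=7 picked index 6: u0 ∈ [13/276, 19/276)
j=8 picked index 7: u0 ∈ [-1/69, 8/69)
j=9 picked index 8: u0 ∈ [3/92, 17/92)
j=10 picked index 8: u0 ∈ [-7/138, 7/69)
j=11 picked index 10: u0 ∈ [11/276, 17/276)
intersection: [13/276, 4/69)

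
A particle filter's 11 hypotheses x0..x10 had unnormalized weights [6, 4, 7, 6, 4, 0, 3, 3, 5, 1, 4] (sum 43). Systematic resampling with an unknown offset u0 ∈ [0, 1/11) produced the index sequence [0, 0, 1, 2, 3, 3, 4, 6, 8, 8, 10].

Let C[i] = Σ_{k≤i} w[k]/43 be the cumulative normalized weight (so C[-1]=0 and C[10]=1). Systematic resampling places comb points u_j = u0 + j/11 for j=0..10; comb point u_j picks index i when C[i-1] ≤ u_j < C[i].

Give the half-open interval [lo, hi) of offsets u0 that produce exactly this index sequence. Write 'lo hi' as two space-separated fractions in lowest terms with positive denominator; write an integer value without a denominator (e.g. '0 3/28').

C = [6/43, 10/43, 17/43, 23/43, 27/43, 27/43, 30/43, 33/43, 38/43, 39/43, 1]
j=0 picked index 0: u0 ∈ [0, 6/43)
j=1 picked index 0: u0 ∈ [-1/11, 23/473)
j=2 picked index 1: u0 ∈ [-20/473, 24/473)
j=3 picked index 2: u0 ∈ [-19/473, 58/473)
j=4 picked index 3: u0 ∈ [15/473, 81/473)
j=5 picked index 3: u0 ∈ [-28/473, 38/473)
j=6 picked index 4: u0 ∈ [-5/473, 39/473)
j=7 picked index 6: u0 ∈ [-4/473, 29/473)
j=8 picked index 8: u0 ∈ [19/473, 74/473)
j=9 picked index 8: u0 ∈ [-24/473, 31/473)
j=10 picked index 10: u0 ∈ [-1/473, 1/11)
intersection: [19/473, 23/473)

19/473 23/473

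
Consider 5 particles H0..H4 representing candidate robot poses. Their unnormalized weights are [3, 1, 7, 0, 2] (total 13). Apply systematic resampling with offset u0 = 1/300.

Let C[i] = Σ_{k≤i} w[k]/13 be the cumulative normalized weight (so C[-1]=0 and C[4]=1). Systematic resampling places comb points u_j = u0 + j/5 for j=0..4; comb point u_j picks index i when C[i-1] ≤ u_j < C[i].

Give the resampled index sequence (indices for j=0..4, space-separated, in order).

0 0 2 2 2

C = [3/13, 4/13, 11/13, 11/13, 1]
j=0: u_0=1/300 ∈ [0, 3/13) → index 0
j=1: u_1=61/300 ∈ [0, 3/13) → index 0
j=2: u_2=121/300 ∈ [4/13, 11/13) → index 2
j=3: u_3=181/300 ∈ [4/13, 11/13) → index 2
j=4: u_4=241/300 ∈ [4/13, 11/13) → index 2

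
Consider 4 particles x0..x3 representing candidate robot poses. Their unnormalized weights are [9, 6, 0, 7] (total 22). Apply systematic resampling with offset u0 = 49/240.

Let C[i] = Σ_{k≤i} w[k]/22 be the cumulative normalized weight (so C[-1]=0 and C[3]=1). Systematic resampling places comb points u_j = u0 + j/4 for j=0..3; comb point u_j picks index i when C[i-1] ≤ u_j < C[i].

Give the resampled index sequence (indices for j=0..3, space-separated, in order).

0 1 3 3

C = [9/22, 15/22, 15/22, 1]
j=0: u_0=49/240 ∈ [0, 9/22) → index 0
j=1: u_1=109/240 ∈ [9/22, 15/22) → index 1
j=2: u_2=169/240 ∈ [15/22, 1) → index 3
j=3: u_3=229/240 ∈ [15/22, 1) → index 3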